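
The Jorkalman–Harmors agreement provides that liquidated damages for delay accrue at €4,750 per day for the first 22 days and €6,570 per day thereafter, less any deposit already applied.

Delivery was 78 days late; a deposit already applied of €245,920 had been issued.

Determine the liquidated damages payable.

€226,500

First 22 days: 22 × €4,750 = €104,500
Remaining days: (78 − 22) × €6,570 = €367,920
Accrued per-day damages: €104,500 + €367,920 = €472,420
Less deposit already applied: €472,420 − €245,920 = €226,500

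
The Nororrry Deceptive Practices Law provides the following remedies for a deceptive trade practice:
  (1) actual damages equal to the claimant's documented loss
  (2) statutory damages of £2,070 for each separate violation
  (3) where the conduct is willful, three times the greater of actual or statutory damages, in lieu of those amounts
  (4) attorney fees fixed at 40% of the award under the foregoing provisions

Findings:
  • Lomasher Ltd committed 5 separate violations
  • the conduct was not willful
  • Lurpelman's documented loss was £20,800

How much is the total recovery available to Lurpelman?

£43,610

Statutory damages: 5 × £2,070 = £10,350
Conduct not willful: the in-lieu enhancement does not apply.
Actual plus statutory damages: £20,800 + £10,350 = £31,150
Attorney fees: 40% of £31,150 = £12,460
Total recovery: £31,150 + £12,460 = £43,610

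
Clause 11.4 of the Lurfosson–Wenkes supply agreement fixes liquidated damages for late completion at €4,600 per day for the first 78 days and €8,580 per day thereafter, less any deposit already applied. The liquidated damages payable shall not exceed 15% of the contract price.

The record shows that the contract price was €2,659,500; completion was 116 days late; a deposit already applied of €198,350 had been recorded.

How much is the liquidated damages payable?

€398,925

First 78 days: 78 × €4,600 = €358,800
Remaining days: (116 − 78) × €8,580 = €326,040
Accrued per-day damages: €358,800 + €326,040 = €684,840
Less deposit already applied: €684,840 − €198,350 = €486,490
Cap: 15% of €2,659,500 = €398,925
Cap at €398,925: €486,490 exceeds the cap → €398,925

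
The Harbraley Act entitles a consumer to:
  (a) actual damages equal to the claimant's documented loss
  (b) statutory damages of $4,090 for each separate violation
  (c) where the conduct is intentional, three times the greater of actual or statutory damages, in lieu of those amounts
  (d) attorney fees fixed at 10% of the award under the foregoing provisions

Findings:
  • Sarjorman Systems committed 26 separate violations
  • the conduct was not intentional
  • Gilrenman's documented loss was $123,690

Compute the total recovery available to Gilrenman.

Statutory damages: 26 × $4,090 = $106,340
Conduct not intentional: the in-lieu enhancement does not apply.
Actual plus statutory damages: $123,690 + $106,340 = $230,030
Attorney fees: 10% of $230,030 = $23,003
Total recovery: $230,030 + $23,003 = $253,033

$253,033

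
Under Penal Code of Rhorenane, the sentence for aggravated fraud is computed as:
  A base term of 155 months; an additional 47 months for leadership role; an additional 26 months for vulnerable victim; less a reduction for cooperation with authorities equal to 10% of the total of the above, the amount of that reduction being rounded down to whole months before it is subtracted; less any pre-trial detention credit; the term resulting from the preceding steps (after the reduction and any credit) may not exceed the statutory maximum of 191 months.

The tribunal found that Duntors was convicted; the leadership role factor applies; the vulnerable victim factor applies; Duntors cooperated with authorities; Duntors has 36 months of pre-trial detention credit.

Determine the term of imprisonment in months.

Leadership role enhancement: +47 months
Vulnerable victim enhancement: +26 months
Adjusted term: 155 months + 47 months + 26 months = 228 months
Cooperation with authorities reduction: 10% of 228 months = 22 months (rounded down)
After reduction: 228 − 22 = 206 months
Less pre-trial detention credit: 206 months − 36 months = 170 months
Cap at 191 months: 170 months is within the cap, no reduction.

170 months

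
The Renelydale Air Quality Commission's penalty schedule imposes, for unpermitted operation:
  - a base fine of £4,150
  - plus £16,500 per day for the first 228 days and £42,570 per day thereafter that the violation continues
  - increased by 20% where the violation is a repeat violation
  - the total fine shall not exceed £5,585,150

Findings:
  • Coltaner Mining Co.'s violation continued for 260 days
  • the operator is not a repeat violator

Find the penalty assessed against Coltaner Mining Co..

£5,128,390

First 228 days: 228 × £16,500 = £3,762,000
Remaining days: (260 − 228) × £42,570 = £1,362,240
Per-day component: £3,762,000 + £1,362,240 = £5,124,240
Base plus per-day: £4,150 + £5,124,240 = £5,128,390
The operator is not a repeat violator: no 20% increase.
Cap at £5,585,150: £5,128,390 is within the cap, no reduction.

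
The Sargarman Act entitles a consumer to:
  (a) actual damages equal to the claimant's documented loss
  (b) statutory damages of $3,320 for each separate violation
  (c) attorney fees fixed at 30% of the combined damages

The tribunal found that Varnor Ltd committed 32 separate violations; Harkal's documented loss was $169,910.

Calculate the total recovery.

$358,995

Statutory damages: 32 × $3,320 = $106,240
Combined damages: $169,910 + $106,240 = $276,150
Attorney fees: 30% of $276,150 = $82,845
Total recovery: $276,150 + $82,845 = $358,995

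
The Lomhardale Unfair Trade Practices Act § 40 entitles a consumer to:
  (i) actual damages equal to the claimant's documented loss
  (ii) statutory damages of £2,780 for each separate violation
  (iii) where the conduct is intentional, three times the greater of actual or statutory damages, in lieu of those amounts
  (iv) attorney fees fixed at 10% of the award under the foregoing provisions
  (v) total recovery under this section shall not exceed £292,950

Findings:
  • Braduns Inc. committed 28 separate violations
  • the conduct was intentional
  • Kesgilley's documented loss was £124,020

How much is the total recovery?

Statutory damages: 28 × £2,780 = £77,840
Greater of actual damages (£124,020) or statutory damages (£77,840): £124,020
Trebled: 3 × £124,020 = £372,060
Attorney fees: 10% of £372,060 = £37,206
Total before cap: £372,060 + £37,206 = £409,266
Cap at £292,950: £409,266 exceeds the cap → £292,950

£292,950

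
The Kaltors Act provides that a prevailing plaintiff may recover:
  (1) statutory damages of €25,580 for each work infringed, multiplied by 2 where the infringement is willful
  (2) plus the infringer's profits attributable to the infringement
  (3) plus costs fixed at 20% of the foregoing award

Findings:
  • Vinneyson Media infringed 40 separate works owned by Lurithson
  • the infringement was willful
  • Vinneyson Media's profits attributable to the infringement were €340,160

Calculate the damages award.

€2,863,872

Statutory damages: 40 × €25,580 = €1,023,200
Doubled: 2 × €1,023,200 = €2,046,400
Combined award: €2,046,400 + €340,160 = €2,386,560
Costs: 20% of €2,386,560 = €477,312
Award plus costs: €2,386,560 + €477,312 = €2,863,872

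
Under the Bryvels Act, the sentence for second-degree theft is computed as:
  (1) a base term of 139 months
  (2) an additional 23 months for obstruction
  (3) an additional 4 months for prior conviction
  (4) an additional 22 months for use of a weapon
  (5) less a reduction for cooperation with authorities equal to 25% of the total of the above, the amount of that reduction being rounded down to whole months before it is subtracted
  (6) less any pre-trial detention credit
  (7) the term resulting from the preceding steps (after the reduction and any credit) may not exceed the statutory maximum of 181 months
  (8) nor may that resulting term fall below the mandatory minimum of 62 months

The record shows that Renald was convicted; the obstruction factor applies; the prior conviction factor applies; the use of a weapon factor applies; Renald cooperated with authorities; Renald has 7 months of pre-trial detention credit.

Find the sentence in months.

Obstruction enhancement: +23 months
Prior conviction enhancement: +4 months
Use of a weapon enhancement: +22 months
Adjusted term: 139 months + 23 months + 4 months + 22 months = 188 months
Cooperation with authorities reduction: 25% of 188 months = 47 months (rounded down)
After reduction: 188 − 47 = 141 months
Less pre-trial detention credit: 141 months − 7 months = 134 months
Cap at 181 months: 134 months is within the cap, no reduction.
Minimum 62 months: 134 months meets the minimum, no increase.

134 months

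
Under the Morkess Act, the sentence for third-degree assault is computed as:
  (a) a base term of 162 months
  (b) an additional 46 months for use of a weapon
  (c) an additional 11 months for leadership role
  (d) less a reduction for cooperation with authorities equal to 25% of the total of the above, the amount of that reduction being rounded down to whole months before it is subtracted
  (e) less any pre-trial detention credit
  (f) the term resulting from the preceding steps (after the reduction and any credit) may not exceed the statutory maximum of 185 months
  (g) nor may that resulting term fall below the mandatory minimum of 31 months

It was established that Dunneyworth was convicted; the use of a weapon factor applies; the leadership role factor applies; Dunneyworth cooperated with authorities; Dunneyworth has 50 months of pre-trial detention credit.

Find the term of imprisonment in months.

115 months

Use of a weapon enhancement: +46 months
Leadership role enhancement: +11 months
Adjusted term: 162 months + 46 months + 11 months = 219 months
Cooperation with authorities reduction: 25% of 219 months = 54 months (rounded down)
After reduction: 219 − 54 = 165 months
Less pre-trial detention credit: 165 months − 50 months = 115 months
Cap at 185 months: 115 months is within the cap, no reduction.
Minimum 31 months: 115 months meets the minimum, no increase.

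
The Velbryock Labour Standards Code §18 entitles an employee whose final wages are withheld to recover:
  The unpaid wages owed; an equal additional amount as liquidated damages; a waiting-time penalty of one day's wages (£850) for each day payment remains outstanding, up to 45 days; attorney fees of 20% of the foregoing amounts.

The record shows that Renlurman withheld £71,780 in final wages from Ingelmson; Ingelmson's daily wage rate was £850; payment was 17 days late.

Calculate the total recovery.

Liquidated damages (equal amount): £71,780
Penalty days: min(17, 45) = 17
Waiting-time penalty: 17 × £850 = £14,450
Subtotal: £71,780 + £71,780 + £14,450 = £158,010
Attorney fees: 20% of £158,010 = £31,602
Total award: £158,010 + £31,602 = £189,612

£189,612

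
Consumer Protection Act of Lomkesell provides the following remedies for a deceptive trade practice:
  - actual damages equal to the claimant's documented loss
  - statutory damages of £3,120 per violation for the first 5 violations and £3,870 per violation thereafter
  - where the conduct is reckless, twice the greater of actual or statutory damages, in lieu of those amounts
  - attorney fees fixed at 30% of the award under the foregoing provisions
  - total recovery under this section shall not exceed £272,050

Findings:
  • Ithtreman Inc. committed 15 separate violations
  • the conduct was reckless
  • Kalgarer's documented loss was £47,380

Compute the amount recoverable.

First 5 violations: 5 × £3,120 = £15,600
Remaining violations: (15 − 5) × £3,870 = £38,700
Statutory damages: £15,600 + £38,700 = £54,300
Greater of actual damages (£47,380) or statutory damages (£54,300): £54,300
Doubled: 2 × £54,300 = £108,600
Attorney fees: 30% of £108,600 = £32,580
Total before cap: £108,600 + £32,580 = £141,180
Cap at £272,050: £141,180 is within the cap, no reduction.

£141,180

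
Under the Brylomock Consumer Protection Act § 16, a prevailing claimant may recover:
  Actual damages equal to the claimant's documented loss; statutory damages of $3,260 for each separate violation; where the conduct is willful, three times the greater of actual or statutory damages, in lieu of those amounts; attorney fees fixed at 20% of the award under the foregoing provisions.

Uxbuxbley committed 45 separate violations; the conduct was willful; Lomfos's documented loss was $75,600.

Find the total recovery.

$528,120

Statutory damages: 45 × $3,260 = $146,700
Greater of actual damages ($75,600) or statutory damages ($146,700): $146,700
Trebled: 3 × $146,700 = $440,100
Attorney fees: 20% of $440,100 = $88,020
Total recovery: $440,100 + $88,020 = $528,120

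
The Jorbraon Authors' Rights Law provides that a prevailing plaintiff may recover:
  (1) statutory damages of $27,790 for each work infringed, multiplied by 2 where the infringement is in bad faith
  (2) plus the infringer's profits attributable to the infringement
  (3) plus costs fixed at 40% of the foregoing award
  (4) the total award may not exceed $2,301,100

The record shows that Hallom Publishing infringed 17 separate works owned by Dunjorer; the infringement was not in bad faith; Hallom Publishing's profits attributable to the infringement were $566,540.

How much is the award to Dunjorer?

$1,454,558

Statutory damages: 17 × $27,790 = $472,430
Infringement not in bad faith: no ×2 enhancement.
Combined award: $472,430 + $566,540 = $1,038,970
Costs: 40% of $1,038,970 = $415,588
Award plus costs: $1,038,970 + $415,588 = $1,454,558
Cap at $2,301,100: $1,454,558 is within the cap, no reduction.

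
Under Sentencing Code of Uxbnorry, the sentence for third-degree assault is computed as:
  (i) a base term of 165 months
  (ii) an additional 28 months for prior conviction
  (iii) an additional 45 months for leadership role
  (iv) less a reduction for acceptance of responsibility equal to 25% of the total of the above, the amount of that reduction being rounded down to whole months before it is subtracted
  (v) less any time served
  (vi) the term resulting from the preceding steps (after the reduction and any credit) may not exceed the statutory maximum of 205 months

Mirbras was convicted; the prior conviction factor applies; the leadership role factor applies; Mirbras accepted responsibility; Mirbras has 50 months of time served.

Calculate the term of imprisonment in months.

Prior conviction enhancement: +28 months
Leadership role enhancement: +45 months
Adjusted term: 165 months + 28 months + 45 months = 238 months
Acceptance of responsibility reduction: 25% of 238 months = 59 months (rounded down)
After reduction: 238 − 59 = 179 months
Less time served: 179 months − 50 months = 129 months
Cap at 205 months: 129 months is within the cap, no reduction.

129 months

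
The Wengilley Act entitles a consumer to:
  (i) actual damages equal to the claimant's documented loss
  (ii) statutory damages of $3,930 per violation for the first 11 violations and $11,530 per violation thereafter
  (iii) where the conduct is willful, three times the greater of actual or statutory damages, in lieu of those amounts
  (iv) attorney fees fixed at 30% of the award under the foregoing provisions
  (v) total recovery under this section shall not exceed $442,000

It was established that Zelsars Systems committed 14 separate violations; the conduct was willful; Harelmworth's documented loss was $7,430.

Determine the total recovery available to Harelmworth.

$303,498

First 11 violations: 11 × $3,930 = $43,230
Remaining violations: (14 − 11) × $11,530 = $34,590
Statutory damages: $43,230 + $34,590 = $77,820
Greater of actual damages ($7,430) or statutory damages ($77,820): $77,820
Trebled: 3 × $77,820 = $233,460
Attorney fees: 30% of $233,460 = $70,038
Total before cap: $233,460 + $70,038 = $303,498
Cap at $442,000: $303,498 is within the cap, no reduction.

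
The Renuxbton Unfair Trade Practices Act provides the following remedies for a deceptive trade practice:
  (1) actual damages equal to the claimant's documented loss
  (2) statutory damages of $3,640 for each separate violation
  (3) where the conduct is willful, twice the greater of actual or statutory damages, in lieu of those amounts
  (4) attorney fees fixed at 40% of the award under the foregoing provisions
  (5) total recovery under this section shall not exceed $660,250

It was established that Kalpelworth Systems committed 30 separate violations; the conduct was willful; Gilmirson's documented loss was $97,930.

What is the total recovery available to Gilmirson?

$305,760

Statutory damages: 30 × $3,640 = $109,200
Greater of actual damages ($97,930) or statutory damages ($109,200): $109,200
Doubled: 2 × $109,200 = $218,400
Attorney fees: 40% of $218,400 = $87,360
Total before cap: $218,400 + $87,360 = $305,760
Cap at $660,250: $305,760 is within the cap, no reduction.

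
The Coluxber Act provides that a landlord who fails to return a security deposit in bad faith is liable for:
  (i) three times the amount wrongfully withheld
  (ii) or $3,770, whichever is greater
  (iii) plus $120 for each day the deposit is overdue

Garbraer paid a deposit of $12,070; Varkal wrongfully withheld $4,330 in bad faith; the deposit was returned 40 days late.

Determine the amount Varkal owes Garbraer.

Trebled: 3 × $4,330 = $12,990
Minimum $3,770: $12,990 meets the minimum, no increase.
Late-return penalty: 40 × $120 = $4,800
Damages plus late penalty: $12,990 + $4,800 = $17,790

$17,790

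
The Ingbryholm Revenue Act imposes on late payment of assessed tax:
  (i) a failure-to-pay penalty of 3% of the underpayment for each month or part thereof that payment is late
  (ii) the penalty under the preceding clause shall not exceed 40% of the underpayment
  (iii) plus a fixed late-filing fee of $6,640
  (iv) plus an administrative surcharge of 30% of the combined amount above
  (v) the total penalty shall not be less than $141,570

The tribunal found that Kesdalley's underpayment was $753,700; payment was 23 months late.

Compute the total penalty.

$400,556

Accrued rate: 3% × 23 = 69%, capped at 40% → 40%
Failure-to-pay penalty: 40% of $753,700 = $301,480
Penalty before surcharge: $301,480 + $6,640 = $308,120
Administrative surcharge: 30% of $308,120 = $92,436
Total penalty: $308,120 + $92,436 = $400,556
Minimum $141,570: $400,556 meets the minimum, no increase.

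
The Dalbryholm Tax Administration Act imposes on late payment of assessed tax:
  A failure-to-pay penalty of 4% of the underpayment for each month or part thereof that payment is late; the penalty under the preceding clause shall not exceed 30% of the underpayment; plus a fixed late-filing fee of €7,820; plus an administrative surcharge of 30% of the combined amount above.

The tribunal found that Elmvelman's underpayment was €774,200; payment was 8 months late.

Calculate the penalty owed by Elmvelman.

Accrued rate: 4% × 8 = 32%, capped at 30% → 30%
Failure-to-pay penalty: 30% of €774,200 = €232,260
Penalty before surcharge: €232,260 + €7,820 = €240,080
Administrative surcharge: 30% of €240,080 = €72,024
Total penalty: €240,080 + €72,024 = €312,104

Penalty: €312,104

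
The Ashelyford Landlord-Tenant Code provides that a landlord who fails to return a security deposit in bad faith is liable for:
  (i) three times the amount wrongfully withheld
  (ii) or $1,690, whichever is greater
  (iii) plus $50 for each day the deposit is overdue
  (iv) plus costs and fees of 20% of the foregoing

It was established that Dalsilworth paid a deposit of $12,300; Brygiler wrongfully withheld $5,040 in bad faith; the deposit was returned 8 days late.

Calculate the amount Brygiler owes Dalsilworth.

Trebled: 3 × $5,040 = $15,120
Minimum $1,690: $15,120 meets the minimum, no increase.
Late-return penalty: 8 × $50 = $400
Damages plus late penalty: $15,120 + $400 = $15,520
Costs and fees: 20% of $15,520 = $3,104
Total recovery: $15,520 + $3,104 = $18,624

$18,624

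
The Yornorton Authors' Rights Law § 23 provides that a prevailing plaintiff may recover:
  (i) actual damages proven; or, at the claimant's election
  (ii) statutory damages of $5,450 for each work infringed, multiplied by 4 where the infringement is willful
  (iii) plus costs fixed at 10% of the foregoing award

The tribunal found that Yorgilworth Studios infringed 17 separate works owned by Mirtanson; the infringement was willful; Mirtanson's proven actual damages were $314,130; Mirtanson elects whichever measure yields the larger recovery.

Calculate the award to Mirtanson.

Statutory damages: 17 × $5,450 = $92,650
Multiplied by 4: 4 × $92,650 = $370,600
Greater of actual damages ($314,130) or enhanced statutory damages ($370,600): $370,600
Costs: 10% of $370,600 = $37,060
Award plus costs: $370,600 + $37,060 = $407,660

$407,660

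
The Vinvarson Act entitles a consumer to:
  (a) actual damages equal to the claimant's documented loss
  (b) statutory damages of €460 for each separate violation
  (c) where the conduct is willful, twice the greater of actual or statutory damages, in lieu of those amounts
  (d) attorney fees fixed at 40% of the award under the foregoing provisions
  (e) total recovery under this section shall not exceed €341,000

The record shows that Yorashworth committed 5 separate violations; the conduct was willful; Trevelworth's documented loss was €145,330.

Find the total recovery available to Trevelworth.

€341,000

Statutory damages: 5 × €460 = €2,300
Greater of actual damages (€145,330) or statutory damages (€2,300): €145,330
Doubled: 2 × €145,330 = €290,660
Attorney fees: 40% of €290,660 = €116,264
Total before cap: €290,660 + €116,264 = €406,924
Cap at €341,000: €406,924 exceeds the cap → €341,000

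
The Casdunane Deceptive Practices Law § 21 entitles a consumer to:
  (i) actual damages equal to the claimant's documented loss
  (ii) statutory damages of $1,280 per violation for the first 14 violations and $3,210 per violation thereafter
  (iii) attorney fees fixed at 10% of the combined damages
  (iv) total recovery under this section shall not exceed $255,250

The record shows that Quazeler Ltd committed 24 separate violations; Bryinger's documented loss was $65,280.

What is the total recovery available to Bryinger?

First 14 violations: 14 × $1,280 = $17,920
Remaining violations: (24 − 14) × $3,210 = $32,100
Statutory damages: $17,920 + $32,100 = $50,020
Combined damages: $65,280 + $50,020 = $115,300
Attorney fees: 10% of $115,300 = $11,530
Total before cap: $115,300 + $11,530 = $126,830
Cap at $255,250: $126,830 is within the cap, no reduction.

$126,830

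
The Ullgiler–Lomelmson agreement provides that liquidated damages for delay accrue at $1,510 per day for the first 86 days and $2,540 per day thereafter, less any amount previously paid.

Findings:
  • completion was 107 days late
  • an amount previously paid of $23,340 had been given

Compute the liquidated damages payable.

First 86 days: 86 × $1,510 = $129,860
Remaining days: (107 − 86) × $2,540 = $53,340
Accrued per-day damages: $129,860 + $53,340 = $183,200
Less amount previously paid: $183,200 − $23,340 = $159,860

$159,860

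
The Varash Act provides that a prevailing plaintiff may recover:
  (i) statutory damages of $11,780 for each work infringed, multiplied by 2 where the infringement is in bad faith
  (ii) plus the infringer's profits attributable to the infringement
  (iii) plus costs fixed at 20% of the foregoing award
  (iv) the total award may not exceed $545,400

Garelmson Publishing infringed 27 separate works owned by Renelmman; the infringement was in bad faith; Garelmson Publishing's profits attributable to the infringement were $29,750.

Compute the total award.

Statutory damages: 27 × $11,780 = $318,060
Doubled: 2 × $318,060 = $636,120
Combined award: $636,120 + $29,750 = $665,870
Costs: 20% of $665,870 = $133,174
Award plus costs: $665,870 + $133,174 = $799,044
Cap at $545,400: $799,044 exceeds the cap → $545,400

$545,400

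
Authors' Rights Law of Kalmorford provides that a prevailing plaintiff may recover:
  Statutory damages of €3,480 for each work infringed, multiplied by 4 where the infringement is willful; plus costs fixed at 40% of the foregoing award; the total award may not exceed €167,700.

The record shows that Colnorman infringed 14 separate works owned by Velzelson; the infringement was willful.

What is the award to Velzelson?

€167,700

Statutory damages: 14 × €3,480 = €48,720
Multiplied by 4: 4 × €48,720 = €194,880
Costs: 40% of €194,880 = €77,952
Award plus costs: €194,880 + €77,952 = €272,832
Cap at €167,700: €272,832 exceeds the cap → €167,700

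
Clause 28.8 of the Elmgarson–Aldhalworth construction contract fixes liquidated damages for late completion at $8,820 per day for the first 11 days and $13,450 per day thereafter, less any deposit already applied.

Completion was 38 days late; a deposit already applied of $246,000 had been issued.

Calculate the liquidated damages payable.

First 11 days: 11 × $8,820 = $97,020
Remaining days: (38 − 11) × $13,450 = $363,150
Accrued per-day damages: $97,020 + $363,150 = $460,170
Less deposit already applied: $460,170 − $246,000 = $214,170

$214,170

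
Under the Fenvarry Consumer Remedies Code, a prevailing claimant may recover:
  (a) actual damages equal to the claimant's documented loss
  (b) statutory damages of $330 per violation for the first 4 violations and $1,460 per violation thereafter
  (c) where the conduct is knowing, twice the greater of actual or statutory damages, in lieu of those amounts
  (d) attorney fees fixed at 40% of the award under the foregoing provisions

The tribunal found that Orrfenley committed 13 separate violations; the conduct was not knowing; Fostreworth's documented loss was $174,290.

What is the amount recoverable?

First 4 violations: 4 × $330 = $1,320
Remaining violations: (13 − 4) × $1,460 = $13,140
Statutory damages: $1,320 + $13,140 = $14,460
Conduct not knowing: the in-lieu enhancement does not apply.
Actual plus statutory damages: $174,290 + $14,460 = $188,750
Attorney fees: 40% of $188,750 = $75,500
Total recovery: $188,750 + $75,500 = $264,250

$264,250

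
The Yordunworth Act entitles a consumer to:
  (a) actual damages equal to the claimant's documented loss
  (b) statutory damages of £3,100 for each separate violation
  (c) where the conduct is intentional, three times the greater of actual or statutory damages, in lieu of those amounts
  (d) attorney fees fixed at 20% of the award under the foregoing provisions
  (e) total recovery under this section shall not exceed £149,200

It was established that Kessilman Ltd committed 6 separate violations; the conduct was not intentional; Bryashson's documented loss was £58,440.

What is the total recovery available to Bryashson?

Total recovery: £92,448

Statutory damages: 6 × £3,100 = £18,600
Conduct not intentional: the in-lieu enhancement does not apply.
Actual plus statutory damages: £58,440 + £18,600 = £77,040
Attorney fees: 20% of £77,040 = £15,408
Total before cap: £77,040 + £15,408 = £92,448
Cap at £149,200: £92,448 is within the cap, no reduction.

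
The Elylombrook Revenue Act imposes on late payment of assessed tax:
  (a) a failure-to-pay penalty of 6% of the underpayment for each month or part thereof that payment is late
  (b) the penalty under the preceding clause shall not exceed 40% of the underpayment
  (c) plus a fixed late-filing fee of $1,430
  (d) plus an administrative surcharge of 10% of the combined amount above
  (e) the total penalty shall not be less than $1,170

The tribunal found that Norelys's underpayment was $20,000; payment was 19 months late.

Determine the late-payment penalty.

Accrued rate: 6% × 19 = 114%, capped at 40% → 40%
Failure-to-pay penalty: 40% of $20,000 = $8,000
Penalty before surcharge: $8,000 + $1,430 = $9,430
Administrative surcharge: 10% of $9,430 = $943
Total penalty: $9,430 + $943 = $10,373
Minimum $1,170: $10,373 meets the minimum, no increase.

$10,373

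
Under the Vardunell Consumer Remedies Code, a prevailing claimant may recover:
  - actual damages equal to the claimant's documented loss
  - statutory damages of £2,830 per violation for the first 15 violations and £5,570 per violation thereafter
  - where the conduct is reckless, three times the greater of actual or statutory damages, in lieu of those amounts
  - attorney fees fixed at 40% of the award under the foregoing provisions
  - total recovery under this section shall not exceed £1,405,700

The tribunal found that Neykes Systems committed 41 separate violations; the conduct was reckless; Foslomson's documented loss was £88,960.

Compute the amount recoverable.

£786,534

First 15 violations: 15 × £2,830 = £42,450
Remaining violations: (41 − 15) × £5,570 = £144,820
Statutory damages: £42,450 + £144,820 = £187,270
Greater of actual damages (£88,960) or statutory damages (£187,270): £187,270
Trebled: 3 × £187,270 = £561,810
Attorney fees: 40% of £561,810 = £224,724
Total before cap: £561,810 + £224,724 = £786,534
Cap at £1,405,700: £786,534 is within the cap, no reduction.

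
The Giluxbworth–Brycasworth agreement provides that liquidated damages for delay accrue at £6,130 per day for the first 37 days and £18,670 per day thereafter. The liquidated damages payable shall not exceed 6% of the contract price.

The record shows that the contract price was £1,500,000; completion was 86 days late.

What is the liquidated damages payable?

First 37 days: 37 × £6,130 = £226,810
Remaining days: (86 − 37) × £18,670 = £914,830
Accrued per-day damages: £226,810 + £914,830 = £1,141,640
Cap: 6% of £1,500,000 = £90,000
Cap at £90,000: £1,141,640 exceeds the cap → £90,000

Liquidated damages: £90,000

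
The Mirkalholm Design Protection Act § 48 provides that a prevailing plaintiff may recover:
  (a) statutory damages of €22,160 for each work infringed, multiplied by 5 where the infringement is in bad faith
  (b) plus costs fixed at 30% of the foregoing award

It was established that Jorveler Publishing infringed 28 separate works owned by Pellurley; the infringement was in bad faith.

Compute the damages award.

€4,033,120

Statutory damages: 28 × €22,160 = €620,480
Multiplied by 5: 5 × €620,480 = €3,102,400
Costs: 30% of €3,102,400 = €930,720
Award plus costs: €3,102,400 + €930,720 = €4,033,120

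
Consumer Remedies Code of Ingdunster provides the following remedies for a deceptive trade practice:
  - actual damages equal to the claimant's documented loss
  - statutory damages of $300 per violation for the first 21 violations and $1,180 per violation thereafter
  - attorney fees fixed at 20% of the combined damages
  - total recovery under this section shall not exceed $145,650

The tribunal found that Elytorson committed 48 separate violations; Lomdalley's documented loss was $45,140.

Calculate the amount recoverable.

$99,960

First 21 violations: 21 × $300 = $6,300
Remaining violations: (48 − 21) × $1,180 = $31,860
Statutory damages: $6,300 + $31,860 = $38,160
Combined damages: $45,140 + $38,160 = $83,300
Attorney fees: 20% of $83,300 = $16,660
Total before cap: $83,300 + $16,660 = $99,960
Cap at $145,650: $99,960 is within the cap, no reduction.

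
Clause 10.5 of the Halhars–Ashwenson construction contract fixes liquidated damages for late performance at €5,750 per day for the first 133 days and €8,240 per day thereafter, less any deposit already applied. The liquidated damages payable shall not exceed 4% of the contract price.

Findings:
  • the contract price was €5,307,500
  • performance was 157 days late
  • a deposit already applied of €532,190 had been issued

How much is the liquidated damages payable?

€212,300

First 133 days: 133 × €5,750 = €764,750
Remaining days: (157 − 133) × €8,240 = €197,760
Accrued per-day damages: €764,750 + €197,760 = €962,510
Less deposit already applied: €962,510 − €532,190 = €430,320
Cap: 4% of €5,307,500 = €212,300
Cap at €212,300: €430,320 exceeds the cap → €212,300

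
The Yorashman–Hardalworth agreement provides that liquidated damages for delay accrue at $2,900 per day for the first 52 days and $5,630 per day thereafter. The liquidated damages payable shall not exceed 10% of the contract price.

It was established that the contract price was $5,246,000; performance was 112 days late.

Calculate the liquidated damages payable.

$488,600

First 52 days: 52 × $2,900 = $150,800
Remaining days: (112 − 52) × $5,630 = $337,800
Accrued per-day damages: $150,800 + $337,800 = $488,600
Cap: 10% of $5,246,000 = $524,600
Cap at $524,600: $488,600 is within the cap, no reduction.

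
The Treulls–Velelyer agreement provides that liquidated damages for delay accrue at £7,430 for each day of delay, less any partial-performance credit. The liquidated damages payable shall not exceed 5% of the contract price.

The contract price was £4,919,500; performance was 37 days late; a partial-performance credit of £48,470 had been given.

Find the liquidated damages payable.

Per-day damages: 37 × £7,430 = £274,910
Less partial-performance credit: £274,910 − £48,470 = £226,440
Cap: 5% of £4,919,500 = £245,975
Cap at £245,975: £226,440 is within the cap, no reduction.

£226,440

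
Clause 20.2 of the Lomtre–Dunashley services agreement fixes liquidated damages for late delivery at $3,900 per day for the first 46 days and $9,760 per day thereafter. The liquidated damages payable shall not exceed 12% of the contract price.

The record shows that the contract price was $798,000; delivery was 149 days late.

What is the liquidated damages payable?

First 46 days: 46 × $3,900 = $179,400
Remaining days: (149 − 46) × $9,760 = $1,005,280
Accrued per-day damages: $179,400 + $1,005,280 = $1,184,680
Cap: 12% of $798,000 = $95,760
Cap at $95,760: $1,184,680 exceeds the cap → $95,760

Liquidated damages: $95,760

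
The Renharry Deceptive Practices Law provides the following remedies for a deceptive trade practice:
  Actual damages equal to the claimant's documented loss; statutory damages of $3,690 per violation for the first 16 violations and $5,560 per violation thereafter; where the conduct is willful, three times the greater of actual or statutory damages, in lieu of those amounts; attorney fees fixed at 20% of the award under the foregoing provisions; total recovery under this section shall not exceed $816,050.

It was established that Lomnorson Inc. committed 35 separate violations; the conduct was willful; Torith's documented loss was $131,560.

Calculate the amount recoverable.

$592,848

First 16 violations: 16 × $3,690 = $59,040
Remaining violations: (35 − 16) × $5,560 = $105,640
Statutory damages: $59,040 + $105,640 = $164,680
Greater of actual damages ($131,560) or statutory damages ($164,680): $164,680
Trebled: 3 × $164,680 = $494,040
Attorney fees: 20% of $494,040 = $98,808
Total before cap: $494,040 + $98,808 = $592,848
Cap at $816,050: $592,848 is within the cap, no reduction.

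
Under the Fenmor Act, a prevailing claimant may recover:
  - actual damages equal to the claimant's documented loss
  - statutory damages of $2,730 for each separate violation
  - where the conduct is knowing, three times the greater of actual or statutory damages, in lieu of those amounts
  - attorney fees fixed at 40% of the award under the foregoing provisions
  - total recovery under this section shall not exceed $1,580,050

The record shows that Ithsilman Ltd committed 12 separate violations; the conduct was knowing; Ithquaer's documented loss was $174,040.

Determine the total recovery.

$730,968

Statutory damages: 12 × $2,730 = $32,760
Greater of actual damages ($174,040) or statutory damages ($32,760): $174,040
Trebled: 3 × $174,040 = $522,120
Attorney fees: 40% of $522,120 = $208,848
Total before cap: $522,120 + $208,848 = $730,968
Cap at $1,580,050: $730,968 is within the cap, no reduction.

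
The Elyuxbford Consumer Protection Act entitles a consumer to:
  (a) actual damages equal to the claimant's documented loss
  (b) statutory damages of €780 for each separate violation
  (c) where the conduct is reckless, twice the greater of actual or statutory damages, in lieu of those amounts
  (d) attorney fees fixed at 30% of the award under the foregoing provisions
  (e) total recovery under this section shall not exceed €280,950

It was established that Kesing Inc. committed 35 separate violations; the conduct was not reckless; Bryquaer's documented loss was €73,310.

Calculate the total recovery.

€130,793

Statutory damages: 35 × €780 = €27,300
Conduct not reckless: the in-lieu enhancement does not apply.
Actual plus statutory damages: €73,310 + €27,300 = €100,610
Attorney fees: 30% of €100,610 = €30,183
Total before cap: €100,610 + €30,183 = €130,793
Cap at €280,950: €130,793 is within the cap, no reduction.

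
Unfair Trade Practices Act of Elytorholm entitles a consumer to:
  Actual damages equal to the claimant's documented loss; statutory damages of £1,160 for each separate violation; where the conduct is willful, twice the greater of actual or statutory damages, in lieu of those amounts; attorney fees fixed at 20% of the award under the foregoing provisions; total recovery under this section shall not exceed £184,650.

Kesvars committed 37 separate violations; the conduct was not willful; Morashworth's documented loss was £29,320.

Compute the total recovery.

Statutory damages: 37 × £1,160 = £42,920
Conduct not willful: the in-lieu enhancement does not apply.
Actual plus statutory damages: £29,320 + £42,920 = £72,240
Attorney fees: 20% of £72,240 = £14,448
Total before cap: £72,240 + £14,448 = £86,688
Cap at £184,650: £86,688 is within the cap, no reduction.

£86,688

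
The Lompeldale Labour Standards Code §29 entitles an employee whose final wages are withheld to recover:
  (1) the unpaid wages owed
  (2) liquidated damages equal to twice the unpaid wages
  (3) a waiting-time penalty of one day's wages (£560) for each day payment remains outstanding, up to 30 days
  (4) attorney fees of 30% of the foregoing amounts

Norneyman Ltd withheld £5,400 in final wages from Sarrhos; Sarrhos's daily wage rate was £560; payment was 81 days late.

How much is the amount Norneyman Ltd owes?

£42,900

Doubled: 2 × £5,400 = £10,800
Penalty days: min(81, 30) = 30
Waiting-time penalty: 30 × £560 = £16,800
Subtotal: £5,400 + £10,800 + £16,800 = £33,000
Attorney fees: 30% of £33,000 = £9,900
Total award: £33,000 + £9,900 = £42,900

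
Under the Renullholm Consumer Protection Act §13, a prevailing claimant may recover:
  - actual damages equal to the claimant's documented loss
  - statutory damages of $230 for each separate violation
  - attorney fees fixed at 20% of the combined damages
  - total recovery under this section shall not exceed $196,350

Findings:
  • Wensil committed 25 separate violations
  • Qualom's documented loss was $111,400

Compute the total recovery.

$140,580

Statutory damages: 25 × $230 = $5,750
Combined damages: $111,400 + $5,750 = $117,150
Attorney fees: 20% of $117,150 = $23,430
Total before cap: $117,150 + $23,430 = $140,580
Cap at $196,350: $140,580 is within the cap, no reduction.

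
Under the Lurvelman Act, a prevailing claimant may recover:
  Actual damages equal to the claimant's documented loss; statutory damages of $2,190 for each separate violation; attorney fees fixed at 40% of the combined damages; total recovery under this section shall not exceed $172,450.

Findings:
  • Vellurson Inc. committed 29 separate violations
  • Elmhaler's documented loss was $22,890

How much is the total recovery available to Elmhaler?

Statutory damages: 29 × $2,190 = $63,510
Combined damages: $22,890 + $63,510 = $86,400
Attorney fees: 40% of $86,400 = $34,560
Total before cap: $86,400 + $34,560 = $120,960
Cap at $172,450: $120,960 is within the cap, no reduction.

Total recovery: $120,960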